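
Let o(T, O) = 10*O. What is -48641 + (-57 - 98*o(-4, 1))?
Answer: -49678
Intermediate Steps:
-48641 + (-57 - 98*o(-4, 1)) = -48641 + (-57 - 980) = -48641 - 1037 = -49678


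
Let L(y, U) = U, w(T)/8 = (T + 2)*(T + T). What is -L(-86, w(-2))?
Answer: 0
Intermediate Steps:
w(T) = 16*T*(2 + T) (w(T) = 8*((T + 2)*(T + T)) = 8*((2 + T)*(2*T)) = 8*(2*T*(2 + T)) = 16*T*(2 + T))
-L(-86, w(-2)) = -16*(-2)*(2 - 2) = -16*(-2)*0 = -1*0 = 0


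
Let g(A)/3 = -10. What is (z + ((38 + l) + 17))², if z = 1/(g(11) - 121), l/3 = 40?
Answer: 698227776/22801 ≈ 30623.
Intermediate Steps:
l = 120 (l = 3*40 = 120)
g(A) = -30 (g(A) = 3*(-10) = -30)
z = -1/151 (z = 1/(-30 - 121) = 1/(-151) = -1/151 ≈ -0.0066225)
(z + ((38 + l) + 17))² = (-1/151 + ((38 + 120) + 17))² = (-1/151 + (158 + 17))² = (-1/151 + 175)² = (26424/151)² = 698227776/22801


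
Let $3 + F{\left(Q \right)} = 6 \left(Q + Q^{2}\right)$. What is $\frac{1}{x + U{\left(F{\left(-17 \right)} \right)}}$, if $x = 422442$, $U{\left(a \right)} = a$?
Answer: $\frac{1}{424071} \approx 2.3581 \cdot 10^{-6}$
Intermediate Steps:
$F{\left(Q \right)} = -3 + 6 Q + 6 Q^{2}$ ($F{\left(Q \right)} = -3 + 6 \left(Q + Q^{2}\right) = -3 + \left(6 Q + 6 Q^{2}\right) = -3 + 6 Q + 6 Q^{2}$)
$\frac{1}{x + U{\left(F{\left(-17 \right)} \right)}} = \frac{1}{422442 + \left(-3 + 6 \left(-17\right) + 6 \left(-17\right)^{2}\right)} = \frac{1}{422442 - -1629} = \frac{1}{422442 + 1629} = \frac{1}{424071}$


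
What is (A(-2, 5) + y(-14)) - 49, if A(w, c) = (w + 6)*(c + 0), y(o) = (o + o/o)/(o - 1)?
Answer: -422/15 ≈ -28.133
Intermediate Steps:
y(o) = (1 + o)/(-1 + o) (y(o) = (o + 1)/(-1 + o) = (1 + o)/(-1 + o))
A(w, c) = c*(6 + w) (A(w, c) = (6 + w)*c = c*(6 + w))
(A(-2, 5) + y(-14)) - 49 = (5*(6 - 2) + (1 - 14)/(-1 - 14)) - 49 = (5*4 - 13/(-15)) - 49 = (20 - 1/15*(-13)) - 49 = (20 + 13/15) - 49 = 313/15 - 49 = -422/15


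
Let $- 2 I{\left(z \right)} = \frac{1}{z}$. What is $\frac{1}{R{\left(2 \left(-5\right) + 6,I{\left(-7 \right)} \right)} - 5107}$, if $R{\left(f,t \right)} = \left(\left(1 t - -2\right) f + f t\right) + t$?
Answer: $- \frac{2}{10231} \approx -0.00019548$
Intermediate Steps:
$I{\left(z \right)} = - \frac{1}{2 z}$
$R{\left(f,t \right)} = t + f t + f \left(2 + t\right)$ ($R{\left(f,t \right)} = \left(\left(t + 2\right) f + f t\right) + t = \left(\left(2 + t\right) f + f t\right) + t = \left(f \left(2 + t\right) + f t\right) + t = \left(f t + f \left(2 + t\right)\right) + t = t + f t + f \left(2 + t\right)$)
$\frac{1}{R{\left(2 \left(-5\right) + 6,I{\left(-7 \right)} \right)} - 5107} = \frac{1}{\left(- \frac{1}{2 \left(-7\right)} + 2 \left(2 \left(-5\right) + 6\right) + 2 \left(2 \left(-5\right) + 6\right) \left(- \frac{1}{2 \left(-7\right)}\right)\right) - 5107} = \frac{1}{\left(\left(- \frac{1}{2}\right) \left(- \frac{1}{7}\right) + 2 \left(-10 + 6\right) + 2 \left(-10 + 6\right) \left(\left(- \frac{1}{2}\right) \left(- \frac{1}{7}\right)\right)\right) - 5107} = \frac{1}{\left(\frac{1}{14} + 2 \left(-4\right) + 2 \left(-4\right) \frac{1}{14}\right) - 5107} = \frac{1}{\left(\frac{1}{14} - 8 - \frac{4}{7}\right) - 5107} = \frac{1}{- \frac{17}{2} - 5107} = \frac{1}{- \frac{10231}{2}} = - \frac{2}{10231}$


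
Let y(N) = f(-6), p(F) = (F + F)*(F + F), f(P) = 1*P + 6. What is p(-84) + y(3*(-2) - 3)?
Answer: 28224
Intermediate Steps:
f(P) = 6 + P (f(P) = P + 6 = 6 + P)
p(F) = 4*F² (p(F) = (2*F)*(2*F) = 4*F²)
y(N) = 0 (y(N) = 6 - 6 = 0)
p(-84) + y(3*(-2) - 3) = 4*(-84)² + 0 = 4*7056 + 0 = 28224 + 0 = 28224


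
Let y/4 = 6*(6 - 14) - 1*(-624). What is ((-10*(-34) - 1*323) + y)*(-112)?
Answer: -259952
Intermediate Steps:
y = 2304 (y = 4*(6*(6 - 14) - 1*(-624)) = 4*(6*(-8) + 624) = 4*(-48 + 624) = 4*576 = 2304)
((-10*(-34) - 1*323) + y)*(-112) = ((-10*(-34) - 1*323) + 2304)*(-112) = ((340 - 323) + 2304)*(-112) = (17 + 2304)*(-112) = 2321*(-112) = -259952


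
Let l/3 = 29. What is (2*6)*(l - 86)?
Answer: 12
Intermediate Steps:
l = 87 (l = 3*29 = 87)
(2*6)*(l - 86) = (2*6)*(87 - 86) = 12*1 = 12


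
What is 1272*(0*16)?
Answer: 0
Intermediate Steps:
1272*(0*16) = 1272*0 = 0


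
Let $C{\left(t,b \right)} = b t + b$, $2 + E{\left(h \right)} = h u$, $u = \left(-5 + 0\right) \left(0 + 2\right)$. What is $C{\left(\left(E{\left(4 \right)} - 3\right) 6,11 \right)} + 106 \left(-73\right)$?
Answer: $-10697$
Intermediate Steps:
$u = -10$ ($u = \left(-5\right) 2 = -10$)
$E{\left(h \right)} = -2 - 10 h$ ($E{\left(h \right)} = -2 + h \left(-10\right) = -2 - 10 h$)
$C{\left(t,b \right)} = b + b t$
$C{\left(\left(E{\left(4 \right)} - 3\right) 6,11 \right)} + 106 \left(-73\right) = 11 \left(1 + \left(\left(-2 - 40\right) - 3\right) 6\right) + 106 \left(-73\right) = 11 \left(1 + \left(\left(-2 - 40\right) - 3\right) 6\right) - 7738 = 11 \left(1 + \left(-42 - 3\right) 6\right) - 7738 = 11 \left(1 - 270\right) - 7738 = 11 \left(-269\right) - 7738 = -2959 - 7738 = -10697$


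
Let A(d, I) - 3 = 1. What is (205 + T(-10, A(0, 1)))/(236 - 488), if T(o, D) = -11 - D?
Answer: -95/126 ≈ -0.75397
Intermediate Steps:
A(d, I) = 4 (A(d, I) = 3 + 1 = 4)
(205 + T(-10, A(0, 1)))/(236 - 488) = (205 + (-11 - 1*4))/(236 - 488) = (205 + (-11 - 4))/(-252) = (205 - 15)*(-1/252) = 190*(-1/252) = -95/126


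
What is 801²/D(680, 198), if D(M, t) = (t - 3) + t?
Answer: 213867/131 ≈ 1632.6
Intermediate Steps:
D(M, t) = -3 + 2*t (D(M, t) = (-3 + t) + t = -3 + 2*t)
801²/D(680, 198) = 801²/(-3 + 2*198) = 641601/(-3 + 396) = 641601/393 = 641601*(1/393) = 213867/131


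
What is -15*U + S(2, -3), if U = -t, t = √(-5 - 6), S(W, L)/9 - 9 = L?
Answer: 54 + 15*I*√11 ≈ 54.0 + 49.749*I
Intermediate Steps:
S(W, L) = 81 + 9*L
t = I*√11 (t = √(-11) = I*√11 ≈ 3.3166*I)
U = -I*√11 ≈ -3.3166*I
-15*U + S(2, -3) = -(-15)*I*√11 + (81 + 9*(-3)) = 15*I*√11 + (81 - 27) = 15*I*√11 + 54 = 54 + 15*I*√11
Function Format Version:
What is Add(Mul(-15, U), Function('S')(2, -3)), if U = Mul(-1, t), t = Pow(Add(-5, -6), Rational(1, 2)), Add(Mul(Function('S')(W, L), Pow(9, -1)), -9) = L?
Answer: Add(54, Mul(15, I, Pow(11, Rational(1, 2)))) ≈ Add(54.000, Mul(49.749, I))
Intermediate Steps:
Function('S')(W, L) = Add(81, Mul(9, L))
t = Mul(I, Pow(11, Rational(1, 2))) (t = Pow(-11, Rational(1, 2)) = Mul(I, Pow(11, Rational(1, 2))) ≈ Mul(3.3166, I))
U = Mul(-1, I, Pow(11, Rational(1, 2))) (U = Mul(-1, Mul(I, Pow(11, Rational(1, 2)))) = Mul(-1, I, Pow(11, Rational(1, 2))) ≈ Mul(-3.3166, I))
Add(Mul(-15, U), Function('S')(2, -3)) = Add(Mul(-15, Mul(-1, I, Pow(11, Rational(1, 2)))), Add(81, Mul(9, -3))) = Add(Mul(15, I, Pow(11, Rational(1, 2))), Add(81, -27)) = Add(Mul(15, I, Pow(11, Rational(1, 2))), 54) = Add(54, Mul(15, I, Pow(11, Rational(1, 2))))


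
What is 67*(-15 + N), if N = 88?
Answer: 4891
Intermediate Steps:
67*(-15 + N) = 67*(-15 + 88) = 67*73 = 4891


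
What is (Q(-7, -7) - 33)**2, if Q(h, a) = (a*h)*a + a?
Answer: 146689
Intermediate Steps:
Q(h, a) = a + h*a**2 (Q(h, a) = h*a**2 + a = a + h*a**2)
(Q(-7, -7) - 33)**2 = (-7*(1 - 7*(-7)) - 33)**2 = (-7*(1 + 49) - 33)**2 = (-7*50 - 33)**2 = (-350 - 33)**2 = (-383)**2 = 146689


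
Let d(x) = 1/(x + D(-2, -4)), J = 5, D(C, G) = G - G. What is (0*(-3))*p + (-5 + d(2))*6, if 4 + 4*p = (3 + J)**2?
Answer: -27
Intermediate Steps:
D(C, G) = 0
p = 15 (p = -1 + (3 + 5)**2/4 = -1 + (1/4)*8**2 = -1 + (1/4)*64 = -1 + 16 = 15)
d(x) = 1/x (d(x) = 1/(x + 0) = 1/x)
(0*(-3))*p + (-5 + d(2))*6 = (0*(-3))*15 + (-5 + 1/2)*6 = 0*15 + (-5 + 1/2)*6 = 0 - 9/2*6 = 0 - 27 = -27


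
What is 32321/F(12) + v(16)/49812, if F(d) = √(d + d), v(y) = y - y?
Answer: 32321*√6/12 ≈ 6597.5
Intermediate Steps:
v(y) = 0
F(d) = √2*√d (F(d) = √(2*d) = √2*√d)
32321/F(12) + v(16)/49812 = 32321/((√2*√12)) + 0/49812 = 32321/((√2*(2*√3))) + 0*(1/49812) = 32321/((2*√6)) + 0 = 32321*(√6/12) + 0 = 32321*√6/12 + 0 = 32321*√6/12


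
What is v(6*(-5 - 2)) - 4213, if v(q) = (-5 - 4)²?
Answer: -4132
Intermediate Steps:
v(q) = 81 (v(q) = (-9)² = 81)
v(6*(-5 - 2)) - 4213 = 81 - 4213 = -4132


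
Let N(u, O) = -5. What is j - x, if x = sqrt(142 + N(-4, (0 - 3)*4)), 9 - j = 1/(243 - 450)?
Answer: 1864/207 - sqrt(137) ≈ -2.6999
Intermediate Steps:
j = 1864/207 (j = 9 - 1/(243 - 450) = 9 - 1/(-207) = 9 - 1*(-1/207) = 9 + 1/207 = 1864/207 ≈ 9.0048)
x = sqrt(137) (x = sqrt(142 - 5) = sqrt(137) ≈ 11.705)
j - x = 1864/207 - sqrt(137)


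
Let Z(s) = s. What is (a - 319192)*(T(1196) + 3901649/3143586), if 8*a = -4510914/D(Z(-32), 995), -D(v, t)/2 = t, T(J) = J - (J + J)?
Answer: 9534215676174863641/25022944560 ≈ 3.8102e+8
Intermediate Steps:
T(J) = -J (T(J) = J - 2*J = -J)
D(v, t) = -2*t
a = 2255457/7960 (a = (-4510914/((-2*995)))/8 = (-4510914/(-1990))/8 = (-4510914*(-1/1990))/8 = (1/8)*(2255457/995) = 2255457/7960 ≈ 283.35)
(a - 319192)*(T(1196) + 3901649/3143586) = (2255457/7960 - 319192)*(-1*1196 + 3901649/3143586) = -2538512863*(-1196 + 3901649*(1/3143586))/7960 = -2538512863*(-1196 + 3901649/3143586)/7960 = -2538512863/7960*(-3755827207/3143586) = 9534215676174863641/25022944560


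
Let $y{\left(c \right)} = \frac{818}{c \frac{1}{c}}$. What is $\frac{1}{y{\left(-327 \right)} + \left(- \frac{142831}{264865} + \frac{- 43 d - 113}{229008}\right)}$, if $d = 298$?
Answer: $\frac{20218734640}{16526880485019} \approx 0.0012234$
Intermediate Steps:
$y{\left(c \right)} = 818$ ($y{\left(c \right)} = \frac{818}{1} = 818 \cdot 1 = 818$)
$\frac{1}{y{\left(-327 \right)} + \left(- \frac{142831}{264865} + \frac{- 43 d - 113}{229008}\right)} = \frac{1}{818 - \left(\frac{142831}{264865} - \frac{\left(-43\right) 298 - 113}{229008}\right)} = \frac{1}{818 - \left(\frac{142831}{264865} - \left(-12814 - 113\right) \frac{1}{229008}\right)} = \frac{1}{818 - \frac{12044450501}{20218734640}} = \frac{1}{\frac{16526880485019}{20218734640}} = \frac{20218734640}{16526880485019}$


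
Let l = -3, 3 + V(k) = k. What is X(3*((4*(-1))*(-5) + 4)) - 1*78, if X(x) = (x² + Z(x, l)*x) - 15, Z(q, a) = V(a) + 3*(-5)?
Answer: 3579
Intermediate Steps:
V(k) = -3 + k
Z(q, a) = -18 + a (Z(q, a) = (-3 + a) + 3*(-5) = (-3 + a) - 15 = -18 + a)
X(x) = -15 + x² - 21*x (X(x) = (x² + (-18 - 3)*x) - 15 = (x² - 21*x) - 15 = -15 + x² - 21*x)
X(3*((4*(-1))*(-5) + 4)) - 1*78 = (-15 + (3*((4*(-1))*(-5) + 4))² - 63*((4*(-1))*(-5) + 4)) - 1*78 = (-15 + (3*(-4*(-5) + 4))² - 63*(-4*(-5) + 4)) - 78 = (-15 + (3*(20 + 4))² - 63*(20 + 4)) - 78 = (-15 + (3*24)² - 63*24) - 78 = (-15 + 72² - 21*72) - 78 = (-15 + 5184 - 1512) - 78 = 3657 - 78 = 3579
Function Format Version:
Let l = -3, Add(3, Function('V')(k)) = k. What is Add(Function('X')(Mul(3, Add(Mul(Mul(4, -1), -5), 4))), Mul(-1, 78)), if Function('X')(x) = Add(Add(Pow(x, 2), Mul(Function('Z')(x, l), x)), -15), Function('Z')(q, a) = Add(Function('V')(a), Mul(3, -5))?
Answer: 3579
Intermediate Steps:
Function('V')(k) = Add(-3, k)
Function('Z')(q, a) = Add(-18, a) (Function('Z')(q, a) = Add(Add(-3, a), Mul(3, -5)) = Add(Add(-3, a), -15) = Add(-18, a))
Function('X')(x) = Add(-15, Pow(x, 2), Mul(-21, x)) (Function('X')(x) = Add(Add(Pow(x, 2), Mul(Add(-18, -3), x)), -15) = Add(Add(Pow(x, 2), Mul(-21, x)), -15) = Add(-15, Pow(x, 2), Mul(-21, x)))
Add(Function('X')(Mul(3, Add(Mul(Mul(4, -1), -5), 4))), Mul(-1, 78)) = Add(Add(-15, Pow(Mul(3, Add(Mul(Mul(4, -1), -5), 4)), 2), Mul(-21, Mul(3, Add(Mul(Mul(4, -1), -5), 4)))), Mul(-1, 78)) = Add(Add(-15, Pow(Mul(3, Add(Mul(-4, -5), 4)), 2), Mul(-21, Mul(3, Add(Mul(-4, -5), 4)))), -78) = Add(Add(-15, Pow(Mul(3, Add(20, 4)), 2), Mul(-21, Mul(3, Add(20, 4)))), -78) = Add(Add(-15, Pow(Mul(3, 24), 2), Mul(-21, Mul(3, 24))), -78) = Add(Add(-15, Pow(72, 2), Mul(-21, 72)), -78) = Add(Add(-15, 5184, -1512), -78) = Add(3657, -78) = 3579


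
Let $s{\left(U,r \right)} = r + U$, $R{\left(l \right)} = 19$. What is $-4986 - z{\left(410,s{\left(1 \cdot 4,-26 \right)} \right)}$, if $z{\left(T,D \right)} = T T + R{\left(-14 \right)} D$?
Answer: $-172668$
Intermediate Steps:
$s{\left(U,r \right)} = U + r$
$z{\left(T,D \right)} = T^{2} + 19 D$ ($z{\left(T,D \right)} = T T + 19 D = T^{2} + 19 D$)
$-4986 - z{\left(410,s{\left(1 \cdot 4,-26 \right)} \right)} = -4986 - \left(410^{2} + 19 \left(1 \cdot 4 - 26\right)\right) = -4986 - \left(168100 + 19 \left(4 - 26\right)\right) = -4986 - \left(168100 + 19 \left(-22\right)\right) = -4986 - \left(168100 - 418\right) = -4986 - 167682 = -172668$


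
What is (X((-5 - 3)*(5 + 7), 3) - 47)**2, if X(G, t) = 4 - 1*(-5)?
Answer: 1444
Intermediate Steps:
X(G, t) = 9 (X(G, t) = 4 + 5 = 9)
(X((-5 - 3)*(5 + 7), 3) - 47)**2 = (9 - 47)**2 = (-38)**2 = 1444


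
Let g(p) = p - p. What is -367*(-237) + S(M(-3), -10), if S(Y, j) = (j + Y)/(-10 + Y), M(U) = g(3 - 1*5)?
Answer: 86980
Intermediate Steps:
g(p) = 0
M(U) = 0
S(Y, j) = (Y + j)/(-10 + Y)
-367*(-237) + S(M(-3), -10) = -367*(-237) + (0 - 10)/(-10 + 0) = 86979 - 10/(-10) = 86979 - ⅒*(-10) = 86979 + 1 = 86980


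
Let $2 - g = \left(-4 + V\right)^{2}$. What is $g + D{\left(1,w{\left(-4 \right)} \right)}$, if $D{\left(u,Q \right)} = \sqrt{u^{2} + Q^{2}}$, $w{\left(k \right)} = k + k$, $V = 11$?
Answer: $-47 + \sqrt{65} \approx -38.938$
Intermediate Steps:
$w{\left(k \right)} = 2 k$
$D{\left(u,Q \right)} = \sqrt{Q^{2} + u^{2}}$
$g = -47$ ($g = 2 - \left(-4 + 11\right)^{2} = 2 - 7^{2} = 2 - 49 = -47$)
$g + D{\left(1,w{\left(-4 \right)} \right)} = -47 + \sqrt{\left(2 \left(-4\right)\right)^{2} + 1^{2}} = -47 + \sqrt{\left(-8\right)^{2} + 1} = -47 + \sqrt{64 + 1} = -47 + \sqrt{65}$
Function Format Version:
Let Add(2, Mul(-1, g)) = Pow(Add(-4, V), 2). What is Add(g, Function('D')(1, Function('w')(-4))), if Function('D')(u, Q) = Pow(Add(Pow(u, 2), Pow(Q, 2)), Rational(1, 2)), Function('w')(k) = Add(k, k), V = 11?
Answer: Add(-47, Pow(65, Rational(1, 2))) ≈ -38.938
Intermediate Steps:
Function('w')(k) = Mul(2, k)
Function('D')(u, Q) = Pow(Add(Pow(Q, 2), Pow(u, 2)), Rational(1, 2))
g = -47 (g = Add(2, Mul(-1, Pow(Add(-4, 11), 2))) = Add(2, Mul(-1, Pow(7, 2))) = Add(2, Mul(-1, 49)) = Add(2, -49) = -47)
Add(g, Function('D')(1, Function('w')(-4))) = Add(-47, Pow(Add(Pow(Mul(2, -4), 2), Pow(1, 2)), Rational(1, 2))) = Add(-47, Pow(Add(Pow(-8, 2), 1), Rational(1, 2))) = Add(-47, Pow(Add(64, 1), Rational(1, 2))) = Add(-47, Pow(65, Rational(1, 2)))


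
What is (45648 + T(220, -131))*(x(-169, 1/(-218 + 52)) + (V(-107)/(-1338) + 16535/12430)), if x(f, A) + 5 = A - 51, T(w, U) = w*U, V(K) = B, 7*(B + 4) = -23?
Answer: -21165974988834/23006687 ≈ -9.1999e+5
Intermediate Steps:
B = -51/7 (B = -4 + (⅐)*(-23) = -4 - 23/7 = -51/7 ≈ -7.2857)
V(K) = -51/7
T(w, U) = U*w
x(f, A) = -56 + A (x(f, A) = -5 + (A - 51) = -5 + (-51 + A) = -56 + A)
(45648 + T(220, -131))*(x(-169, 1/(-218 + 52)) + (V(-107)/(-1338) + 16535/12430)) = (45648 - 131*220)*((-56 + 1/(-218 + 52)) + (-51/7/(-1338) + 16535/12430)) = (45648 - 28820)*((-56 + 1/(-166)) + (-51/7*(-1/1338) + 16535*(1/12430))) = 16828*((-56 - 1/166) + (17/3122 + 3307/2486)) = 16828*(-9297/166 + 2591679/1940323) = 16828*(-17608964217/322093618) = -21165974988834/23006687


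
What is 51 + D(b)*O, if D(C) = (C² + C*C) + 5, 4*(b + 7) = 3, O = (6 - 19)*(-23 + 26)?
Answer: -25527/8 ≈ -3190.9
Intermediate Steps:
O = -39 (O = -13*3 = -39)
b = -25/4 (b = -7 + (¼)*3 = -7 + ¾ = -25/4 ≈ -6.2500)
D(C) = 5 + 2*C² (D(C) = (C² + C²) + 5 = 2*C² + 5 = 5 + 2*C²)
51 + D(b)*O = 51 + (5 + 2*(-25/4)²)*(-39) = 51 + (5 + 2*(625/16))*(-39) = 51 + (5 + 625/8)*(-39) = 51 + (665/8)*(-39) = 51 - 25935/8 = -25527/8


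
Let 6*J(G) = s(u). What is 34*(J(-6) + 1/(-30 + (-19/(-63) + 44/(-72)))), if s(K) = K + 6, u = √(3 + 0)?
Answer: 41854/1273 + 17*√3/3 ≈ 42.693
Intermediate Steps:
u = √3 ≈ 1.7320
s(K) = 6 + K
J(G) = 1 + √3/6 (J(G) = (6 + √3)/6 = 1 + √3/6)
34*(J(-6) + 1/(-30 + (-19/(-63) + 44/(-72)))) = 34*((1 + √3/6) + 1/(-30 + (-19/(-63) + 44/(-72)))) = 34*((1 + √3/6) + 1/(-30 + (-19*(-1/63) + 44*(-1/72)))) = 34*((1 + √3/6) + 1/(-30 + (19/63 - 11/18))) = 34*((1 + √3/6) + 1/(-30 - 13/42)) = 34*((1 + √3/6) + 1/(-1273/42)) = 34*((1 + √3/6) - 42/1273) = 34*(1231/1273 + √3/6) = 41854/1273 + 17*√3/3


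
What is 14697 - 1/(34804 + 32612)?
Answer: 990812951/67416 ≈ 14697.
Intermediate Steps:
14697 - 1/(34804 + 32612) = 14697 - 1/67416 = 990812951/67416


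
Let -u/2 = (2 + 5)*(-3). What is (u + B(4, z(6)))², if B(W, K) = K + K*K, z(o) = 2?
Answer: 2304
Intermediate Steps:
B(W, K) = K + K²
u = 42 (u = -2*(2 + 5)*(-3) = -14*(-3) = -2*(-21) = 42)
(u + B(4, z(6)))² = (42 + 2*(1 + 2))² = (42 + 2*3)² = (42 + 6)² = 48² = 2304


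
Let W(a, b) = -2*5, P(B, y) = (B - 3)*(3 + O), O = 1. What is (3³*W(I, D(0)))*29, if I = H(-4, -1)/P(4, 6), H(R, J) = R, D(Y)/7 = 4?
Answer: -7830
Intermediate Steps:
D(Y) = 28 (D(Y) = 7*4 = 28)
P(B, y) = -12 + 4*B (P(B, y) = (B - 3)*(3 + 1) = (-3 + B)*4 = -12 + 4*B)
I = -1 (I = -4/(-12 + 4*4) = -4/(-12 + 16) = -4/4 = -4*¼ = -1)
W(a, b) = -10
(3³*W(I, D(0)))*29 = (3³*(-10))*29 = (27*(-10))*29 = -270*29 = -7830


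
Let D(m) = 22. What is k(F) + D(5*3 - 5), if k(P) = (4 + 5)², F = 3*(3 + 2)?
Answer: 103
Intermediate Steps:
F = 15 (F = 3*5 = 15)
k(P) = 81 (k(P) = 9² = 81)
k(F) + D(5*3 - 5) = 81 + 22 = 103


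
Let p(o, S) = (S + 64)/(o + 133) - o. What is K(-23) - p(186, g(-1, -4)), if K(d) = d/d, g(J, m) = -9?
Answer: 5418/29 ≈ 186.83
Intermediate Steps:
K(d) = 1
p(o, S) = -o + (64 + S)/(133 + o) (p(o, S) = (64 + S)/(133 + o) - o = -o + (64 + S)/(133 + o))
K(-23) - p(186, g(-1, -4)) = 1 - (64 - 9 - 1*186² - 133*186)/(133 + 186) = 1 - (64 - 9 - 1*34596 - 24738)/319 = 1 - (64 - 9 - 34596 - 24738)/319 = 1 - (-59279)/319 = 1 - 1*(-5389/29) = 1 + 5389/29 = 5418/29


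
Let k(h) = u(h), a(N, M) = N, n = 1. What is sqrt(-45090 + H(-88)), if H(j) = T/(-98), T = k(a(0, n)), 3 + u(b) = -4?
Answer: I*sqrt(8837626)/14 ≈ 212.34*I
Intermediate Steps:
u(b) = -7 (u(b) = -3 - 4 = -7)
k(h) = -7
T = -7
H(j) = 1/14 (H(j) = -7/(-98) = -7*(-1/98) = 1/14)
sqrt(-45090 + H(-88)) = sqrt(-45090 + 1/14) = sqrt(-631259/14) = I*sqrt(8837626)/14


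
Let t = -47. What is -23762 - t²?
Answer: -25971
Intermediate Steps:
-23762 - t² = -23762 - 1*(-47)² = -23762 - 1*2209 = -23762 - 2209 = -25971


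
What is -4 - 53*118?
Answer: -6258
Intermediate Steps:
-4 - 53*118 = -4 - 6254 = -6258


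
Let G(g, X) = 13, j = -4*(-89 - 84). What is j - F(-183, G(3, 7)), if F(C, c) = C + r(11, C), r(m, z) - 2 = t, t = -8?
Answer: 881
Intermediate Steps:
r(m, z) = -6 (r(m, z) = 2 - 8 = -6)
j = 692 (j = -4*(-173) = 692)
F(C, c) = -6 + C (F(C, c) = C - 6 = -6 + C)
j - F(-183, G(3, 7)) = 692 - (-6 - 183) = 692 - 1*(-189) = 692 + 189 = 881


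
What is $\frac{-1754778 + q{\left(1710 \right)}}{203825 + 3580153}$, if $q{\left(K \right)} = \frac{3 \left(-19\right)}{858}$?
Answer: $- \frac{501866527}{1082217708} \approx -0.46374$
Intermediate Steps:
$q{\left(K \right)} = - \frac{19}{286}$ ($q{\left(K \right)} = \left(-57\right) \frac{1}{858} = - \frac{19}{286}$)
$\frac{-1754778 + q{\left(1710 \right)}}{203825 + 3580153} = \frac{-1754778 - \frac{19}{286}}{203825 + 3580153} = - \frac{501866527}{286 \cdot 3783978} = \left(- \frac{501866527}{286}\right) \frac{1}{3783978} = - \frac{501866527}{1082217708}$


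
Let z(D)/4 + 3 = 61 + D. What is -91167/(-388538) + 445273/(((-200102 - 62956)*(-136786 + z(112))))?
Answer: 1632147750448795/6955563011419812 ≈ 0.23465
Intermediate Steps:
z(D) = 232 + 4*D (z(D) = -12 + 4*(61 + D) = -12 + (244 + 4*D) = 232 + 4*D)
-91167/(-388538) + 445273/(((-200102 - 62956)*(-136786 + z(112)))) = -91167/(-388538) + 445273/(((-200102 - 62956)*(-136786 + (232 + 4*112)))) = -91167*(-1/388538) + 445273/((-263058*(-136786 + (232 + 448)))) = 91167/388538 + 445273/((-263058*(-136786 + 680))) = 91167/388538 + 445273/((-263058*(-136106))) = 91167/388538 + 445273/35803772148 = 1632147750448795/6955563011419812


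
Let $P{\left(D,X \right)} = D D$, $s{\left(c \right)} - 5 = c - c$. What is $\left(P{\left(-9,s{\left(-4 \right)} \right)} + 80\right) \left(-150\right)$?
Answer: $-24150$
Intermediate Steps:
$s{\left(c \right)} = 5$ ($s{\left(c \right)} = 5 + \left(c - c\right) = 5 + 0 = 5$)
$P{\left(D,X \right)} = D^{2}$
$\left(P{\left(-9,s{\left(-4 \right)} \right)} + 80\right) \left(-150\right) = \left(\left(-9\right)^{2} + 80\right) \left(-150\right) = \left(81 + 80\right) \left(-150\right) = 161 \left(-150\right) = -24150$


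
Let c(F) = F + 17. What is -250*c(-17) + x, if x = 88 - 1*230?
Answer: -142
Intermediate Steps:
x = -142 (x = 88 - 230 = -142)
c(F) = 17 + F
-250*c(-17) + x = -250*(17 - 17) - 142 = -250*0 - 142 = 0 - 142 = -142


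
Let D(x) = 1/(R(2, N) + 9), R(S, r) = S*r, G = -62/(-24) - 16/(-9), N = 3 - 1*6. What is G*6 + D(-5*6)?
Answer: 53/2 ≈ 26.500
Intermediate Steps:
N = -3 (N = 3 - 6 = -3)
G = 157/36 (G = -62*(-1/24) - 16*(-⅑) = 31/12 + 16/9 = 157/36 ≈ 4.3611)
D(x) = ⅓ (D(x) = 1/(2*(-3) + 9) = 1/(-6 + 9) = 1/3 = ⅓)
G*6 + D(-5*6) = (157/36)*6 + ⅓ = 157/6 + ⅓ = 53/2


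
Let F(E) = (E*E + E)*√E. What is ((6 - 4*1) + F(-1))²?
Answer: 4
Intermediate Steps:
F(E) = √E*(E + E²) (F(E) = (E² + E)*√E = (E + E²)*√E = √E*(E + E²))
((6 - 4*1) + F(-1))² = ((6 - 4*1) + (-1)^(3/2)*(1 - 1))² = ((6 - 4) - I*0)² = (2 + 0)² = 2² = 4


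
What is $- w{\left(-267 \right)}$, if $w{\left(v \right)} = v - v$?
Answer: $0$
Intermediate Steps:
$w{\left(v \right)} = 0$
$- w{\left(-267 \right)} = \left(-1\right) 0 = 0$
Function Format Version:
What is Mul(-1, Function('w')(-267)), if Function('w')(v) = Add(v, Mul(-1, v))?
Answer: 0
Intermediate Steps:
Function('w')(v) = 0
Mul(-1, Function('w')(-267)) = Mul(-1, 0) = 0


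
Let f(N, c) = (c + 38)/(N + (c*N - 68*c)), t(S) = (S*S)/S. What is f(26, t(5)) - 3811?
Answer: -701267/184 ≈ -3811.2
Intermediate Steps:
t(S) = S (t(S) = S²/S = S)
f(N, c) = (38 + c)/(N - 68*c + N*c) (f(N, c) = (38 + c)/(N + (N*c - 68*c)) = (38 + c)/(N + (-68*c + N*c)) = (38 + c)/(N - 68*c + N*c))
f(26, t(5)) - 3811 = (38 + 5)/(26 - 68*5 + 26*5) - 3811 = 43/(26 - 340 + 130) - 3811 = 43/(-184) - 3811 = -1/184*43 - 3811 = -43/184 - 3811 = -701267/184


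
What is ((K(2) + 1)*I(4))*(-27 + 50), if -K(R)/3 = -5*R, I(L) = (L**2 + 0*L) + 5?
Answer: 14973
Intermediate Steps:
I(L) = 5 + L**2 (I(L) = (L**2 + 0) + 5 = L**2 + 5 = 5 + L**2)
K(R) = 15*R (K(R) = -(-15)*R = 15*R)
((K(2) + 1)*I(4))*(-27 + 50) = ((15*2 + 1)*(5 + 4**2))*(-27 + 50) = ((30 + 1)*(5 + 16))*23 = (31*21)*23 = 651*23 = 14973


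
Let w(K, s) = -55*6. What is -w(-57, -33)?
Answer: 330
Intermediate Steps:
w(K, s) = -330
-w(-57, -33) = -1*(-330) = 330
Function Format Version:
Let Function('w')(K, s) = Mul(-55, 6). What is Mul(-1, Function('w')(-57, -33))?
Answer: 330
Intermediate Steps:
Function('w')(K, s) = -330
Mul(-1, Function('w')(-57, -33)) = Mul(-1, -330) = 330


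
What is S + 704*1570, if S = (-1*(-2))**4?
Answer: 1105296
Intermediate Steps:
S = 16 (S = 2**4 = 16)
S + 704*1570 = 16 + 704*1570 = 16 + 1105280 = 1105296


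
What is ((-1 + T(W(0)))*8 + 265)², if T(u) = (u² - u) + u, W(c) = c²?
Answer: 66049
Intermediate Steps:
T(u) = u²
((-1 + T(W(0)))*8 + 265)² = ((-1 + (0²)²)*8 + 265)² = ((-1 + 0²)*8 + 265)² = ((-1 + 0)*8 + 265)² = (-1*8 + 265)² = (-8 + 265)² = 257² = 66049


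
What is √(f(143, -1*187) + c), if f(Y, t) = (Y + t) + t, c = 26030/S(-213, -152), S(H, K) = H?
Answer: I*√16024629/213 ≈ 18.794*I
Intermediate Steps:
c = -26030/213 (c = 26030/(-213) = 26030*(-1/213) = -26030/213 ≈ -122.21)
f(Y, t) = Y + 2*t
√(f(143, -1*187) + c) = √((143 + 2*(-1*187)) - 26030/213) = √((143 + 2*(-187)) - 26030/213) = √((143 - 374) - 26030/213) = √(-231 - 26030/213) = √(-75233/213) = I*√16024629/213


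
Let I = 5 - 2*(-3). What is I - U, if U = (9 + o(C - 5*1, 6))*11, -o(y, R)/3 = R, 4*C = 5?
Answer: 110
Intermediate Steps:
C = 5/4 (C = (¼)*5 = 5/4 ≈ 1.2500)
o(y, R) = -3*R
U = -99 (U = (9 - 3*6)*11 = (9 - 18)*11 = -9*11 = -99)
I = 11 (I = 5 + 6 = 11)
I - U = 11 - 1*(-99) = 11 + 99 = 110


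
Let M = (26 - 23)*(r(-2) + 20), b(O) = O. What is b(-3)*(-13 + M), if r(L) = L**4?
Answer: -285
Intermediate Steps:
M = 108 (M = (26 - 23)*((-2)**4 + 20) = 3*(16 + 20) = 3*36 = 108)
b(-3)*(-13 + M) = -3*(-13 + 108) = -3*95 = -285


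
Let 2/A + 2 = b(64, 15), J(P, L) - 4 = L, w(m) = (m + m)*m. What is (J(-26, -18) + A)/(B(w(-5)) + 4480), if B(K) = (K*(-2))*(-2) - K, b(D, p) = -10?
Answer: -17/5556 ≈ -0.0030598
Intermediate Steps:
w(m) = 2*m² (w(m) = (2*m)*m = 2*m²)
J(P, L) = 4 + L
A = -⅙ (A = 2/(-2 - 10) = 2/(-12) = 2*(-1/12) = -⅙ ≈ -0.16667)
B(K) = 3*K (B(K) = -2*K*(-2) - K = 4*K - K = 3*K)
(J(-26, -18) + A)/(B(w(-5)) + 4480) = ((4 - 18) - ⅙)/(3*(2*(-5)²) + 4480) = (-14 - ⅙)/(3*(2*25) + 4480) = -85/(6*(3*50 + 4480)) = -85/(6*(150 + 4480)) = -85/6/4630 = -85/6*1/4630 = -17/5556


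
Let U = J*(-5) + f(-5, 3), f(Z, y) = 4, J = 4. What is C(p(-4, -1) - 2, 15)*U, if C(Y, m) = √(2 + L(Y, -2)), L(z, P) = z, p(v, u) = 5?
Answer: -16*√5 ≈ -35.777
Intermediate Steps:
C(Y, m) = √(2 + Y)
U = -16 (U = 4*(-5) + 4 = -20 + 4 = -16)
C(p(-4, -1) - 2, 15)*U = √(2 + (5 - 2))*(-16) = √(2 + 3)*(-16) = √5*(-16) = -16*√5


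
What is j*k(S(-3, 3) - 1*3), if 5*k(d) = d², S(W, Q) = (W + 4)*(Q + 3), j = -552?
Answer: -4968/5 ≈ -993.60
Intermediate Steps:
S(W, Q) = (3 + Q)*(4 + W) (S(W, Q) = (4 + W)*(3 + Q) = (3 + Q)*(4 + W))
k(d) = d²/5
j*k(S(-3, 3) - 1*3) = -552*((12 + 3*(-3) + 4*3 + 3*(-3)) - 1*3)²/5 = -552*((12 - 9 + 12 - 9) - 3)²/5 = -552*(6 - 3)²/5 = -552*3²/5 = -552*9/5 = -4968/5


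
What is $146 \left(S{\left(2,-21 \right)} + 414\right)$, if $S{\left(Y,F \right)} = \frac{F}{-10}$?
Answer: $\frac{303753}{5} \approx 60751.0$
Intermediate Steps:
$S{\left(Y,F \right)} = - \frac{F}{10}$ ($S{\left(Y,F \right)} = F \left(- \frac{1}{10}\right) = - \frac{F}{10}$)
$146 \left(S{\left(2,-21 \right)} + 414\right) = 146 \left(\left(- \frac{1}{10}\right) \left(-21\right) + 414\right) = 146 \left(\frac{21}{10} + 414\right) = 146 \cdot \frac{4161}{10} = \frac{303753}{5}$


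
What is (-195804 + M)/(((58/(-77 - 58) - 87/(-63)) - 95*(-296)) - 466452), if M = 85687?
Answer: 104060565/414222841 ≈ 0.25122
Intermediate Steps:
(-195804 + M)/(((58/(-77 - 58) - 87/(-63)) - 95*(-296)) - 466452) = (-195804 + 85687)/(((58/(-77 - 58) - 87/(-63)) - 95*(-296)) - 466452) = -110117/(((58/(-135) - 87*(-1/63)) + 28120) - 466452) = -110117/(((58*(-1/135) + 29/21) + 28120) - 466452) = -110117/(((-58/135 + 29/21) + 28120) - 466452) = -110117/((899/945 + 28120) - 466452) = -110117/(26574299/945 - 466452) = -110117/(-414222841/945) = -110117*(-945/414222841) = 104060565/414222841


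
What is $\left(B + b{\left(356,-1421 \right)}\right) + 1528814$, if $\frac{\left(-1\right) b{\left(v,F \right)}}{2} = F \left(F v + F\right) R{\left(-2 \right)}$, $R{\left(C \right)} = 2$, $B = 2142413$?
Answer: $-2879804921$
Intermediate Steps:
$b{\left(v,F \right)} = - 4 F \left(F + F v\right)$ ($b{\left(v,F \right)} = - 2 F \left(F v + F\right) 2 = - 2 F \left(F + F v\right) 2 = - 2 \cdot 2 F \left(F + F v\right) = - 4 F \left(F + F v\right)$)
$\left(B + b{\left(356,-1421 \right)}\right) + 1528814 = \left(2142413 + 4 \left(-1421\right)^{2} \left(-1 - 356\right)\right) + 1528814 = \left(2142413 + 4 \cdot 2019241 \left(-1 - 356\right)\right) + 1528814 = \left(2142413 + 4 \cdot 2019241 \left(-357\right)\right) + 1528814 = \left(2142413 - 2883476148\right) + 1528814 = -2881333735 + 1528814 = -2879804921$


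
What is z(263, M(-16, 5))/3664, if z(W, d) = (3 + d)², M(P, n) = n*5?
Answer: 49/229 ≈ 0.21397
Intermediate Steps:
M(P, n) = 5*n
z(263, M(-16, 5))/3664 = (3 + 5*5)²/3664 = (3 + 25)²*(1/3664) = 28²*(1/3664) = 784*(1/3664) = 49/229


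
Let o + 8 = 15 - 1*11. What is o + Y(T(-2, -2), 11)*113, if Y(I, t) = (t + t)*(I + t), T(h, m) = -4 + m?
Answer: 12426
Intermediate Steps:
Y(I, t) = 2*t*(I + t) (Y(I, t) = (2*t)*(I + t) = 2*t*(I + t))
o = -4 (o = -8 + (15 - 1*11) = -8 + (15 - 11) = -8 + 4 = -4)
o + Y(T(-2, -2), 11)*113 = -4 + (2*11*((-4 - 2) + 11))*113 = -4 + (2*11*(-6 + 11))*113 = -4 + (2*11*5)*113 = -4 + 110*113 = -4 + 12430 = 12426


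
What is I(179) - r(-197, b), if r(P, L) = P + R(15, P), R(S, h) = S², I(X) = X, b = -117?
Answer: 151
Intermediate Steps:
r(P, L) = 225 + P (r(P, L) = P + 15² = P + 225 = 225 + P)
I(179) - r(-197, b) = 179 - (225 - 197) = 179 - 1*28 = 179 - 28 = 151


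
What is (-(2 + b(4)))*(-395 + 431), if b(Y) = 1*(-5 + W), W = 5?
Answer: -72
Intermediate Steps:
b(Y) = 0 (b(Y) = 1*(-5 + 5) = 1*0 = 0)
(-(2 + b(4)))*(-395 + 431) = (-(2 + 0))*(-395 + 431) = -1*2*36 = -2*36 = -72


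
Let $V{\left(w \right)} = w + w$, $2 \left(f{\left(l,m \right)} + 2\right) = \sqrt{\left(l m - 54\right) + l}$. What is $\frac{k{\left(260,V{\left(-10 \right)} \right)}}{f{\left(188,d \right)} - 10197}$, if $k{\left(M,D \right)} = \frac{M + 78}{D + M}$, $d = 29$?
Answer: $- \frac{246233}{1783169220} - \frac{169 \sqrt{114}}{3566338440} \approx -0.00013859$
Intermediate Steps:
$f{\left(l,m \right)} = -2 + \frac{\sqrt{-54 + l + l m}}{2}$ ($f{\left(l,m \right)} = -2 + \frac{\sqrt{\left(l m - 54\right) + l}}{2} = -2 + \frac{\sqrt{\left(-54 + l m\right) + l}}{2} = -2 + \frac{\sqrt{-54 + l + l m}}{2}$)
$V{\left(w \right)} = 2 w$
$k{\left(M,D \right)} = \frac{78 + M}{D + M}$
$\frac{k{\left(260,V{\left(-10 \right)} \right)}}{f{\left(188,d \right)} - 10197} = \frac{\frac{1}{2 \left(-10\right) + 260} \left(78 + 260\right)}{\left(-2 + \frac{\sqrt{-54 + 188 + 188 \cdot 29}}{2}\right) - 10197} = \frac{\frac{1}{-20 + 260} \cdot 338}{\left(-2 + \frac{\sqrt{-54 + 188 + 5452}}{2}\right) - 10197} = \frac{\frac{1}{240} \cdot 338}{\left(-2 + \frac{\sqrt{5586}}{2}\right) - 10197} = \frac{\frac{1}{240} \cdot 338}{\left(-2 + \frac{7 \sqrt{114}}{2}\right) - 10197} = \frac{169}{120 \left(\left(-2 + \frac{7 \sqrt{114}}{2}\right) - 10197\right)} = \frac{169}{120 \left(-10199 + \frac{7 \sqrt{114}}{2}\right)}$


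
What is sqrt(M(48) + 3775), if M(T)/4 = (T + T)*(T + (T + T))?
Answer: sqrt(59071) ≈ 243.05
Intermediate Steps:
M(T) = 24*T**2 (M(T) = 4*((T + T)*(T + (T + T))) = 4*((2*T)*(T + 2*T)) = 4*((2*T)*(3*T)) = 4*(6*T**2) = 24*T**2)
sqrt(M(48) + 3775) = sqrt(24*48**2 + 3775) = sqrt(24*2304 + 3775) = sqrt(55296 + 3775) = sqrt(59071)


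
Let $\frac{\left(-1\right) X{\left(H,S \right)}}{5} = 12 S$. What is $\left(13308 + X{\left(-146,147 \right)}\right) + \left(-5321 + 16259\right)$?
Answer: $15426$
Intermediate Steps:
$X{\left(H,S \right)} = - 60 S$ ($X{\left(H,S \right)} = - 5 \cdot 12 S = - 60 S$)
$\left(13308 + X{\left(-146,147 \right)}\right) + \left(-5321 + 16259\right) = \left(13308 - 8820\right) + \left(-5321 + 16259\right) = \left(13308 - 8820\right) + 10938 = 4488 + 10938 = 15426$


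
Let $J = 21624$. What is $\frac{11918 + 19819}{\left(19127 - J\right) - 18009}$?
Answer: $- \frac{31737}{20506} \approx -1.5477$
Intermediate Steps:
$\frac{11918 + 19819}{\left(19127 - J\right) - 18009} = \frac{11918 + 19819}{\left(19127 - 21624\right) - 18009} = \frac{31737}{\left(19127 - 21624\right) - 18009} = \frac{31737}{-2497 - 18009} = \frac{31737}{-20506} = 31737 \left(- \frac{1}{20506}\right) = - \frac{31737}{20506}$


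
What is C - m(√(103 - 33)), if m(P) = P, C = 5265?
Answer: 5265 - √70 ≈ 5256.6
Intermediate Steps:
C - m(√(103 - 33)) = 5265 - √(103 - 33) = 5265 - √70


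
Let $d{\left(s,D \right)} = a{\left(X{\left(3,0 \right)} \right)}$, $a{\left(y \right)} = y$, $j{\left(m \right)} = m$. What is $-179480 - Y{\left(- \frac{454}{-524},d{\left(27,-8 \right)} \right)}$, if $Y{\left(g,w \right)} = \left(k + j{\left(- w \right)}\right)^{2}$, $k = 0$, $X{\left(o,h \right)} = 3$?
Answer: $-179489$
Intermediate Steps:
$d{\left(s,D \right)} = 3$
$Y{\left(g,w \right)} = w^{2}$ ($Y{\left(g,w \right)} = \left(0 - w\right)^{2} = \left(- w\right)^{2} = w^{2}$)
$-179480 - Y{\left(- \frac{454}{-524},d{\left(27,-8 \right)} \right)} = -179480 - 3^{2} = -179480 - 9 = -179489$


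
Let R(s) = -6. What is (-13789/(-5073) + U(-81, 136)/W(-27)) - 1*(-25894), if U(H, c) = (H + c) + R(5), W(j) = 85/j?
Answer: 11160082756/431205 ≈ 25881.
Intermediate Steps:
U(H, c) = -6 + H + c (U(H, c) = (H + c) - 6 = -6 + H + c)
(-13789/(-5073) + U(-81, 136)/W(-27)) - 1*(-25894) = (-13789/(-5073) + (-6 - 81 + 136)/((85/(-27)))) - 1*(-25894) = (-13789*(-1/5073) + 49/((85*(-1/27)))) + 25894 = (13789/5073 + 49/(-85/27)) + 25894 = (13789/5073 + 49*(-27/85)) + 25894 = (13789/5073 - 1323/85) + 25894 = -5539514/431205 + 25894 = 11160082756/431205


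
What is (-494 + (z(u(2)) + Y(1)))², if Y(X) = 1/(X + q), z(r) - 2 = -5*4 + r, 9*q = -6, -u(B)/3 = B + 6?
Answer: 284089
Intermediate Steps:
u(B) = -18 - 3*B (u(B) = -3*(B + 6) = -3*(6 + B) = -18 - 3*B)
q = -⅔ (q = (⅑)*(-6) = -⅔ ≈ -0.66667)
z(r) = -18 + r (z(r) = 2 + (-5*4 + r) = 2 + (-20 + r) = -18 + r)
Y(X) = 1/(-⅔ + X) (Y(X) = 1/(X - ⅔) = 1/(-⅔ + X))
(-494 + (z(u(2)) + Y(1)))² = (-494 + ((-18 + (-18 - 3*2)) + 3/(-2 + 3*1)))² = (-494 + ((-18 + (-18 - 6)) + 3/(-2 + 3)))² = (-494 + ((-18 - 24) + 3/1))² = (-494 + (-42 + 3*1))² = (-494 + (-42 + 3))² = (-494 - 39)² = (-533)² = 284089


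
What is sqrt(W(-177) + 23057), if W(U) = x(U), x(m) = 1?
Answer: 3*sqrt(2562) ≈ 151.85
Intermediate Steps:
W(U) = 1
sqrt(W(-177) + 23057) = sqrt(1 + 23057) = sqrt(23058) = 3*sqrt(2562)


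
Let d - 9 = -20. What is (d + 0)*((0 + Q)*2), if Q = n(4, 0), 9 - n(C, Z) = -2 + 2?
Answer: -198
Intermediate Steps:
n(C, Z) = 9 (n(C, Z) = 9 - (-2 + 2) = 9 - 1*0 = 9 + 0 = 9)
Q = 9
d = -11 (d = 9 - 20 = -11)
(d + 0)*((0 + Q)*2) = (-11 + 0)*((0 + 9)*2) = -99*2 = -11*18 = -198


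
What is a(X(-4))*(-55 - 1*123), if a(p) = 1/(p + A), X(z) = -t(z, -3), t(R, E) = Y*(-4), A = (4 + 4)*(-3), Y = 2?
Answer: 89/8 ≈ 11.125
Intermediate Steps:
A = -24 (A = 8*(-3) = -24)
t(R, E) = -8 (t(R, E) = 2*(-4) = -8)
X(z) = 8 (X(z) = -1*(-8) = 8)
a(p) = 1/(-24 + p) (a(p) = 1/(p - 24) = 1/(-24 + p))
a(X(-4))*(-55 - 1*123) = (-55 - 1*123)/(-24 + 8) = (-55 - 123)/(-16) = -1/16*(-178) = 89/8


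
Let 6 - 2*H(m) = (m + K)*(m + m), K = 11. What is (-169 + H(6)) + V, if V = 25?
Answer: -243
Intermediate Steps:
H(m) = 3 - m*(11 + m) (H(m) = 3 - (m + 11)*(m + m)/2 = 3 - (11 + m)*2*m/2 = 3 - m*(11 + m))
(-169 + H(6)) + V = (-169 + (3 - 1*6² - 11*6)) + 25 = (-169 + (3 - 1*36 - 66)) + 25 = (-169 + (3 - 36 - 66)) + 25 = (-169 - 99) + 25 = -268 + 25 = -243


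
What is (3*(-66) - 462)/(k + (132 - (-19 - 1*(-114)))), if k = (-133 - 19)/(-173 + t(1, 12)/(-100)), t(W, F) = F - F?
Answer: -114180/6553 ≈ -17.424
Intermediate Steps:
t(W, F) = 0
k = 152/173 (k = (-133 - 19)/(-173 + 0/(-100)) = -152/(-173 + 0*(-1/100)) = -152/(-173 + 0) = -152/(-173) = -152*(-1/173) = 152/173 ≈ 0.87861)
(3*(-66) - 462)/(k + (132 - (-19 - 1*(-114)))) = (3*(-66) - 462)/(152/173 + (132 - (-19 - 1*(-114)))) = (-198 - 462)/(152/173 + (132 - (-19 + 114))) = -660/(152/173 + (132 - 1*95)) = -660/(152/173 + (132 - 95)) = -660/(152/173 + 37) = -660/6553/173 = -660*173/6553 = -114180/6553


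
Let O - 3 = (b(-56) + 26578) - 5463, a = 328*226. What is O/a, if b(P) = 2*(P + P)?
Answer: 10447/37064 ≈ 0.28186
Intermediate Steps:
b(P) = 4*P (b(P) = 2*(2*P) = 4*P)
a = 74128
O = 20894 (O = 3 + ((4*(-56) + 26578) - 5463) = 3 + ((-224 + 26578) - 5463) = 3 + (26354 - 5463) = 3 + 20891 = 20894)
O/a = 20894/74128 = 20894*(1/74128) = 10447/37064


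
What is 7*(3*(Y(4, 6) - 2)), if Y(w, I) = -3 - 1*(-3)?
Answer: -42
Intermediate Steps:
Y(w, I) = 0 (Y(w, I) = -3 + 3 = 0)
7*(3*(Y(4, 6) - 2)) = 7*(3*(0 - 2)) = 7*(3*(-2)) = 7*(-6) = -42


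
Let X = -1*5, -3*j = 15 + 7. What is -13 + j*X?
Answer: 71/3 ≈ 23.667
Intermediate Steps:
j = -22/3 (j = -(15 + 7)/3 = -1/3*22 = -22/3 ≈ -7.3333)
X = -5
-13 + j*X = -13 - 22/3*(-5) = -13 + 110/3 = 71/3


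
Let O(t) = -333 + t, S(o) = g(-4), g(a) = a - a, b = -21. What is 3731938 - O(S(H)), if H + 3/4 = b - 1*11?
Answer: 3732271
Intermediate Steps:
g(a) = 0
H = -131/4 (H = -¾ + (-21 - 1*11) = -¾ + (-21 - 11) = -¾ - 32 = -131/4 ≈ -32.750)
S(o) = 0
3731938 - O(S(H)) = 3731938 - (-333 + 0) = 3731938 - 1*(-333) = 3731938 + 333 = 3732271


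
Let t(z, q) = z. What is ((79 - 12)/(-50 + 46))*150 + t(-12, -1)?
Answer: -5049/2 ≈ -2524.5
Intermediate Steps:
((79 - 12)/(-50 + 46))*150 + t(-12, -1) = ((79 - 12)/(-50 + 46))*150 - 12 = (67/(-4))*150 - 12 = (67*(-1/4))*150 - 12 = -67/4*150 - 12 = -5025/2 - 12 = -5049/2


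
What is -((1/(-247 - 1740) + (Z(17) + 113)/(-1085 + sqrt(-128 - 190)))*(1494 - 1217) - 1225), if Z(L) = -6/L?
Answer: 49875025953537/39776224997 + 530455*I*sqrt(318)/20018231 ≈ 1253.9 + 0.47254*I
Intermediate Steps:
-((1/(-247 - 1740) + (Z(17) + 113)/(-1085 + sqrt(-128 - 190)))*(1494 - 1217) - 1225) = -((1/(-247 - 1740) + (-6/17 + 113)/(-1085 + sqrt(-128 - 190)))*(1494 - 1217) - 1225) = -((1/(-1987) + (-6*1/17 + 113)/(-1085 + sqrt(-318)))*277 - 1225) = -((-1/1987 + (-6/17 + 113)/(-1085 + I*sqrt(318)))*277 - 1225) = -((-1/1987 + 1915/(17*(-1085 + I*sqrt(318))))*277 - 1225) = -((-277/1987 + 530455/(17*(-1085 + I*sqrt(318)))) - 1225) = -(-2434352/1987 + 530455/(17*(-1085 + I*sqrt(318)))) = 2434352/1987 - 530455/(17*(-1085 + I*sqrt(318)))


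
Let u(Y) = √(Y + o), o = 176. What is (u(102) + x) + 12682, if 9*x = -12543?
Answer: 33865/3 + √278 ≈ 11305.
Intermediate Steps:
x = -4181/3 (x = (⅑)*(-12543) = -4181/3 ≈ -1393.7)
u(Y) = √(176 + Y) (u(Y) = √(Y + 176) = √(176 + Y))
(u(102) + x) + 12682 = (√(176 + 102) - 4181/3) + 12682 = (√278 - 4181/3) + 12682 = (-4181/3 + √278) + 12682 = 33865/3 + √278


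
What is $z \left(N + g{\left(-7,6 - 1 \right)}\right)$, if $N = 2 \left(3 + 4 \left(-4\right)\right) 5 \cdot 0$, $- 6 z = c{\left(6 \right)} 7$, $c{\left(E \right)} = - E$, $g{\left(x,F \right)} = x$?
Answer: $-49$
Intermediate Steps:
$z = 7$ ($z = - \frac{\left(-1\right) 6 \cdot 7}{6} = - \frac{\left(-6\right) 7}{6} = \left(- \frac{1}{6}\right) \left(-42\right) = 7$)
$N = 0$ ($N = 2 \left(3 - 16\right) 5 \cdot 0 = 2 \left(\left(-13\right) 5\right) 0 = 2 \left(-65\right) 0 = \left(-130\right) 0 = 0$)
$z \left(N + g{\left(-7,6 - 1 \right)}\right) = 7 \left(0 - 7\right) = 7 \left(-7\right) = -49$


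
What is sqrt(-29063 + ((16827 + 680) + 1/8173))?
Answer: I*sqrt(771916859351)/8173 ≈ 107.5*I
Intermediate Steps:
sqrt(-29063 + ((16827 + 680) + 1/8173)) = sqrt(-29063 + (17507 + 1/8173)) = sqrt(-29063 + 143084712/8173) = sqrt(-94447187/8173) = I*sqrt(771916859351)/8173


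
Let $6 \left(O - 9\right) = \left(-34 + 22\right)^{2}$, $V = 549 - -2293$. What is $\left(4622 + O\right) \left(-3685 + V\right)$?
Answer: $-3924165$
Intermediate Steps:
$V = 2842$ ($V = 549 + 2293 = 2842$)
$O = 33$ ($O = 9 + \frac{\left(-34 + 22\right)^{2}}{6} = 9 + \frac{\left(-12\right)^{2}}{6} = 9 + \frac{1}{6} \cdot 144 = 9 + 24 = 33$)
$\left(4622 + O\right) \left(-3685 + V\right) = \left(4622 + 33\right) \left(-3685 + 2842\right) = 4655 \left(-843\right) = -3924165$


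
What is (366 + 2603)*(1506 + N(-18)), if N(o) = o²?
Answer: 5433270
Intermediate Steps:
(366 + 2603)*(1506 + N(-18)) = (366 + 2603)*(1506 + (-18)²) = 2969*(1506 + 324) = 2969*1830 = 5433270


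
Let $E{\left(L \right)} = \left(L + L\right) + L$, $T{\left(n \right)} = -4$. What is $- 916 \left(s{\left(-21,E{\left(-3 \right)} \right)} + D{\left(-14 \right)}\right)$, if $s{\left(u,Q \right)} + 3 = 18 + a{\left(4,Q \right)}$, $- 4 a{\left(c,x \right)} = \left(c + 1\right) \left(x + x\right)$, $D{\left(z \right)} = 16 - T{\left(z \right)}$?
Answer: $-52670$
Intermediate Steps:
$E{\left(L \right)} = 3 L$ ($E{\left(L \right)} = 2 L + L = 3 L$)
$D{\left(z \right)} = 20$ ($D{\left(z \right)} = 16 - -4 = 16 + 4 = 20$)
$a{\left(c,x \right)} = - \frac{x \left(1 + c\right)}{2}$ ($a{\left(c,x \right)} = - \frac{\left(c + 1\right) \left(x + x\right)}{4} = - \frac{\left(1 + c\right) 2 x}{4} = - \frac{2 x \left(1 + c\right)}{4} = - \frac{x \left(1 + c\right)}{2}$)
$s{\left(u,Q \right)} = 15 - \frac{5 Q}{2}$ ($s{\left(u,Q \right)} = -3 - \left(-18 + \frac{Q \left(1 + 4\right)}{2}\right) = -3 - \left(-18 + \frac{1}{2} Q 5\right) = -3 - \left(-18 + \frac{5 Q}{2}\right) = 15 - \frac{5 Q}{2}$)
$- 916 \left(s{\left(-21,E{\left(-3 \right)} \right)} + D{\left(-14 \right)}\right) = - 916 \left(\left(15 - \frac{5 \cdot 3 \left(-3\right)}{2}\right) + 20\right) = - 916 \left(\left(15 - - \frac{45}{2}\right) + 20\right) = - 916 \left(\left(15 + \frac{45}{2}\right) + 20\right) = - 916 \left(\frac{75}{2} + 20\right) = \left(-916\right) \frac{115}{2} = -52670$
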